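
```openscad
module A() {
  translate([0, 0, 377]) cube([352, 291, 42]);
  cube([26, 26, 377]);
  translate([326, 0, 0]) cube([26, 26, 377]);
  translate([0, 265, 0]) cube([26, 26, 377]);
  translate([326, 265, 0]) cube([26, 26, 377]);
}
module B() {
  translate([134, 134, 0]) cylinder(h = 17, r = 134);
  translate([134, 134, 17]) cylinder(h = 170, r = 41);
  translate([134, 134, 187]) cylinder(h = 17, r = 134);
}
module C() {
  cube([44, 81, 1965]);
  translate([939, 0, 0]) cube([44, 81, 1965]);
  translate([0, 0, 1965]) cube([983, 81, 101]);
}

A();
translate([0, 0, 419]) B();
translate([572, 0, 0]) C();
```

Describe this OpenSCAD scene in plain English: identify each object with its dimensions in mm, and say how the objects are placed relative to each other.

A is a four-legged stool. The seat is 352×291 mm, 42 mm thick, top at z = 419 mm. It stands on four square legs, each 26×26 mm in cross-section, from z = 0 to the seat underside, each flush with a corner of the seat.

B is a spool: two coaxial disc flanges of radius 134 mm and thickness 17 mm, joined by a core cylinder of radius 41 mm and height 170 mm. The lower flange rests on z = 0 and the three cylinders share a vertical axis.

C is a rectangular door frame: two vertical jambs of 44×81 mm section, 1965 mm tall, with a clear opening 895 mm wide between their inner faces. A header 101 mm tall and 81 mm deep lies on top of the jambs and spans the full outside width.

The spool is on top of the stool. The door frame is on the floor beside the stool on its +x side.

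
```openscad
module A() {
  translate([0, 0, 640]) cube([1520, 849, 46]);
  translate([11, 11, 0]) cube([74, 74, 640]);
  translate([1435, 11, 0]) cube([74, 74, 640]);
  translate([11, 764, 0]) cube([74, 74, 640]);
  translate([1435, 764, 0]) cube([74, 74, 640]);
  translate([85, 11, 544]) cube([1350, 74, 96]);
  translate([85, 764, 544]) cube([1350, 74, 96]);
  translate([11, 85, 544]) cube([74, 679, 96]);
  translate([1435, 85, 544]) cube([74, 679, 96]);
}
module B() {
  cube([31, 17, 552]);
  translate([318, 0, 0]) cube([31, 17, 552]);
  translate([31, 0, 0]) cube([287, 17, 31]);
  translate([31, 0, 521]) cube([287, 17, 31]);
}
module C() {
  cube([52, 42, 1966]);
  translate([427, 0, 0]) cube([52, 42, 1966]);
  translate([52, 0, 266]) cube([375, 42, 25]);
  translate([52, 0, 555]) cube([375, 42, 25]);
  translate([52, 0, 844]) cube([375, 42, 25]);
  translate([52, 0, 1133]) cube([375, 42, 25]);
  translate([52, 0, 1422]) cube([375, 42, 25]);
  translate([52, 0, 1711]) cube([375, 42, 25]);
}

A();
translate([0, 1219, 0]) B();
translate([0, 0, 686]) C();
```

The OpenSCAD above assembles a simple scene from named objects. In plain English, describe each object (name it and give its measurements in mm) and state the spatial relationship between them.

A is a rectangular dining table. The top is 1520×849×46 mm with its upper surface at z = 686 mm. It stands on four 74×74 mm square legs, each inset 11 mm from the nearest pair of top edges, running from the floor to the underside of the top. Four apron rails, 74 mm thick and 96 mm tall, run between adjacent legs with their top edges flush with the underside of the top and their outer faces flush with the legs' outer faces.

B is a picture frame with a 287×490 mm rectangular opening (x by z) and a uniform 31 mm border on every side. Frame depth is 17 mm along y. It is built from two vertical stiles running the full outside height and two horizontal rails spanning the gap between the stiles.

C is a straight ladder. Two 52×42 mm vertical rails, 1966 mm tall, stand 479 mm apart (outside-to-outside) with their front faces coplanar on the −y side. 6 rungs, each 42 mm deep and 25 mm tall, span between the inner faces of the rails, front faces flush with the rails. The lowest rung's underside is at z = 266 mm and rungs are spaced 289 mm apart (underside to underside).

The picture frame is on the floor beside the table on its +y side. The ladder is on top of the table.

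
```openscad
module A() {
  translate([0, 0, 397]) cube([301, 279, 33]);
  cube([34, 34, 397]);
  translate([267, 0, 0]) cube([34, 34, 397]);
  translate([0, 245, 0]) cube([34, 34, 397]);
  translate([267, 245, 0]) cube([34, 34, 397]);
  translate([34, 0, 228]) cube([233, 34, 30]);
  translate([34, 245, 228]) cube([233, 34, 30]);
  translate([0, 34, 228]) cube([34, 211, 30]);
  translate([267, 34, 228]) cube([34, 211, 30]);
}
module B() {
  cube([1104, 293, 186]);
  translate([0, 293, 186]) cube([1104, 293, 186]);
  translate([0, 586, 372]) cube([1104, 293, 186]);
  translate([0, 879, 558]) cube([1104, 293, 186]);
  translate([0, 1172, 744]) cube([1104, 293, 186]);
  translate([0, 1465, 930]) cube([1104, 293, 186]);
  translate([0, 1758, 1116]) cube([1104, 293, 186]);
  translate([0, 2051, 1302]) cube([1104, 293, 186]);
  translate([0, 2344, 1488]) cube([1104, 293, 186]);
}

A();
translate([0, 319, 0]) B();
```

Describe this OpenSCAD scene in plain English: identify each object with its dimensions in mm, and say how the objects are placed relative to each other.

A is a four-legged stool. The seat is a 301×279×33 mm slab whose top surface is at z = 430 mm; four square legs, each 34×34 mm in cross-section, run from the floor (z = 0) to the underside of the seat, each flush with a corner of the seat. Four stretchers, 34 mm wide and 30 mm tall, connect adjacent legs with their undersides at z = 228 mm, each running between the inner faces of the legs it joins and aligned with the legs' outer faces on the other axis.

B is a run of 9 identical solid stair steps. Each tread is 1104×293 mm and each step block is 186 mm high. Step 1 rests on the floor; step k is offset from step 1 by (k−1)×293 mm in y and (k−1)×186 mm in z.

The staircase is on the floor beside the stool on its +y side.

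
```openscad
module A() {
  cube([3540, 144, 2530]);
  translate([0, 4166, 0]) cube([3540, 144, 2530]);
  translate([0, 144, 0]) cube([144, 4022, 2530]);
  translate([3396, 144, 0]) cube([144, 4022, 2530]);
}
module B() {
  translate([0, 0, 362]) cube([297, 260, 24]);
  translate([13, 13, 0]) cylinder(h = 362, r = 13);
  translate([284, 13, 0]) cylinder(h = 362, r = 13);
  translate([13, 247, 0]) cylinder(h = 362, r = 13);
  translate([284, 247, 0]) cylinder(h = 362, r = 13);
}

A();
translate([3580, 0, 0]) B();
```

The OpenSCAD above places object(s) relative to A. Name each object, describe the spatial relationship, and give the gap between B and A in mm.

A is a house frame. B is a stool. The stool is on the floor beside the house frame on its +x side. The gap between the stool and the house frame is 40 mm.

The stool's nearest face is 40 mm from the house frame's +x face.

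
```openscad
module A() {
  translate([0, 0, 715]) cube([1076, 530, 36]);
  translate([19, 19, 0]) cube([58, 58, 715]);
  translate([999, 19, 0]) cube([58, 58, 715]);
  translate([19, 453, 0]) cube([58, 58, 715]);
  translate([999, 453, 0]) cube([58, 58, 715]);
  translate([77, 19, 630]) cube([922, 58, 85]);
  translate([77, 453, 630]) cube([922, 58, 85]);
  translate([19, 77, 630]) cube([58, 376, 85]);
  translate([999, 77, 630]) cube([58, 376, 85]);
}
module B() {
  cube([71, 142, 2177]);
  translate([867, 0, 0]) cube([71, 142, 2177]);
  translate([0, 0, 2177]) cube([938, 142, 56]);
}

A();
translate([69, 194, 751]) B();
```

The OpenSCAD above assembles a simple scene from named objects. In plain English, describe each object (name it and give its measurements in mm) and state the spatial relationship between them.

A is a rectangular dining table. The top is 1076×530×36 mm with its upper surface at z = 751 mm. It stands on four 58×58 mm square legs, each inset 19 mm from the nearest pair of top edges, running from the floor to the underside of the top. Four apron rails, 58 mm thick and 85 mm tall, run between adjacent legs with their top edges flush with the underside of the top and their outer faces flush with the legs' outer faces.

B is a door frame. The clear opening is 796 mm wide and 2177 mm high. Two 71 mm wide jambs, 142 mm deep, stand either side of the opening from the floor to the top of the opening. A 56 mm thick head sits across the top of both jambs, spanning the full outside width of the frame.

The door frame is on top of the table, centred.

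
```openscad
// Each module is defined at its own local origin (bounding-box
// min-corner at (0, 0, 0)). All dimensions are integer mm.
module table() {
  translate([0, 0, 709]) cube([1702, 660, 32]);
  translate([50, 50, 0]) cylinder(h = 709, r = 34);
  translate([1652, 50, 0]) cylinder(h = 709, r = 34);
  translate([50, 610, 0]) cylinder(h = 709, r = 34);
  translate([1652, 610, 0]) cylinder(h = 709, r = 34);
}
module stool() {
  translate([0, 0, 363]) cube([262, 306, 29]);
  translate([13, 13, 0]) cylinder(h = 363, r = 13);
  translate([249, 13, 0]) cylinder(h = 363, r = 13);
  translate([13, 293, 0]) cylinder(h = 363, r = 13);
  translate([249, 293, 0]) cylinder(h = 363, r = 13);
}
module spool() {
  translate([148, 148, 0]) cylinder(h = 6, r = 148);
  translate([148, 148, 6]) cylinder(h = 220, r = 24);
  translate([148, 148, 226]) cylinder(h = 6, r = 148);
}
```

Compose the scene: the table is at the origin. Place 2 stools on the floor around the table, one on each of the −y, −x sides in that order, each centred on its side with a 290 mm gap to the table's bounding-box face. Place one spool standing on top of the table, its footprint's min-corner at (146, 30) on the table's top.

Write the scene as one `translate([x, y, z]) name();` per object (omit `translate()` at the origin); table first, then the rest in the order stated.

table();
translate([720, -596, 0]) stool();
translate([-552, 177, 0]) stool();
translate([146, 30, 741]) spool();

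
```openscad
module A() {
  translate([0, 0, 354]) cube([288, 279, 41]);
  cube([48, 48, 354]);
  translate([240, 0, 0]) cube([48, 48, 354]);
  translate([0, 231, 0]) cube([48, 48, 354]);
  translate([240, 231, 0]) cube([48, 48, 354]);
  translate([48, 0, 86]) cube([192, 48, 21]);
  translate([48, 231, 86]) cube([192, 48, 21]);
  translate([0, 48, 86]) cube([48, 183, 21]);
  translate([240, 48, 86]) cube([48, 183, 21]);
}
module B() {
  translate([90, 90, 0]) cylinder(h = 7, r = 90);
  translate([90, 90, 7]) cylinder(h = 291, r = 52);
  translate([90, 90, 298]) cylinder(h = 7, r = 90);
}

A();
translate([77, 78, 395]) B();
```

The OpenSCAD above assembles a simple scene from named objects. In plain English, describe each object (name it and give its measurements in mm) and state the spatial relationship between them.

A is a simple wooden stool: a rectangular seat 288 mm (x) by 279 mm (y), 41 mm thick, top face at z = 395 mm, on four square legs, each 48×48 mm in cross-section. The legs rest on z = 0, each flush with a corner of the seat. Four stretchers, 48 mm wide and 21 mm tall, connect adjacent legs with their undersides at z = 86 mm, each running between the inner faces of the legs it joins and aligned with the legs' outer faces on the other axis.

B is a spool: two coaxial disc flanges of radius 90 mm and thickness 7 mm, joined by a core cylinder of radius 52 mm and height 291 mm. The lower flange rests on z = 0 and the three cylinders share a vertical axis.

The spool is on top of the stool.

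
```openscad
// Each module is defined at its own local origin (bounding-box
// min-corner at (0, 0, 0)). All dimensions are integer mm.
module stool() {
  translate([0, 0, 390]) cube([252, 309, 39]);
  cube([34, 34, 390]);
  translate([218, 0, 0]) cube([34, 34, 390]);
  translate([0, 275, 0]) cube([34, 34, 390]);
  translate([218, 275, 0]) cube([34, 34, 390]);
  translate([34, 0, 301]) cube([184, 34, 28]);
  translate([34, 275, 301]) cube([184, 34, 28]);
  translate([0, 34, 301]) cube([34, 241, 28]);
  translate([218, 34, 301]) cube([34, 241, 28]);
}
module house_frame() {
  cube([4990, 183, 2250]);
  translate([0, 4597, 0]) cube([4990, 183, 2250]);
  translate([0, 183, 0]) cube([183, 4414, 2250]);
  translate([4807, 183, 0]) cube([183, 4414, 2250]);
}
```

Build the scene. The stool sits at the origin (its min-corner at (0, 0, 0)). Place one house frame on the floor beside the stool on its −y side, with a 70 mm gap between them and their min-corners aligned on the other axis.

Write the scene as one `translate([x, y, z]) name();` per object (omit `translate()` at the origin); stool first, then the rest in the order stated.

stool();
translate([0, -4850, 0]) house_frame();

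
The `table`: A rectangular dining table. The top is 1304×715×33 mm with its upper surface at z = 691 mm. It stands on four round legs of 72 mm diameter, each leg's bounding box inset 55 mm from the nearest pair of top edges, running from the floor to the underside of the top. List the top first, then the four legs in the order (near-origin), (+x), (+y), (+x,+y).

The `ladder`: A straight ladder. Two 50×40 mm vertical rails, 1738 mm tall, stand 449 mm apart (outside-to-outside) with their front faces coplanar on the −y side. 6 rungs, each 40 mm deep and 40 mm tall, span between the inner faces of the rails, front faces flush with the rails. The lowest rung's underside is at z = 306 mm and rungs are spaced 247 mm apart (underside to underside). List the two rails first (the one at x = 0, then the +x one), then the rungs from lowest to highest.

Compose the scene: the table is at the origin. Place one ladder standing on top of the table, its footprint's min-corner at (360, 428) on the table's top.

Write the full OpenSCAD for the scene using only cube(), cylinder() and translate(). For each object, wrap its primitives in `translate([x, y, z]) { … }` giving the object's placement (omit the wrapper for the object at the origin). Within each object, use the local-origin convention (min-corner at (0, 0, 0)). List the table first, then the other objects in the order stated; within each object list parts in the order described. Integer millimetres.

translate([0, 0, 658]) cube([1304, 715, 33]);
translate([91, 91, 0]) cylinder(h = 658, r = 36);
translate([1213, 91, 0]) cylinder(h = 658, r = 36);
translate([91, 624, 0]) cylinder(h = 658, r = 36);
translate([1213, 624, 0]) cylinder(h = 658, r = 36);
translate([360, 428, 691]) {
  cube([50, 40, 1738]);
  translate([399, 0, 0]) cube([50, 40, 1738]);
  translate([50, 0, 306]) cube([349, 40, 40]);
  translate([50, 0, 553]) cube([349, 40, 40]);
  translate([50, 0, 800]) cube([349, 40, 40]);
  translate([50, 0, 1047]) cube([349, 40, 40]);
  translate([50, 0, 1294]) cube([349, 40, 40]);
  translate([50, 0, 1541]) cube([349, 40, 40]);
}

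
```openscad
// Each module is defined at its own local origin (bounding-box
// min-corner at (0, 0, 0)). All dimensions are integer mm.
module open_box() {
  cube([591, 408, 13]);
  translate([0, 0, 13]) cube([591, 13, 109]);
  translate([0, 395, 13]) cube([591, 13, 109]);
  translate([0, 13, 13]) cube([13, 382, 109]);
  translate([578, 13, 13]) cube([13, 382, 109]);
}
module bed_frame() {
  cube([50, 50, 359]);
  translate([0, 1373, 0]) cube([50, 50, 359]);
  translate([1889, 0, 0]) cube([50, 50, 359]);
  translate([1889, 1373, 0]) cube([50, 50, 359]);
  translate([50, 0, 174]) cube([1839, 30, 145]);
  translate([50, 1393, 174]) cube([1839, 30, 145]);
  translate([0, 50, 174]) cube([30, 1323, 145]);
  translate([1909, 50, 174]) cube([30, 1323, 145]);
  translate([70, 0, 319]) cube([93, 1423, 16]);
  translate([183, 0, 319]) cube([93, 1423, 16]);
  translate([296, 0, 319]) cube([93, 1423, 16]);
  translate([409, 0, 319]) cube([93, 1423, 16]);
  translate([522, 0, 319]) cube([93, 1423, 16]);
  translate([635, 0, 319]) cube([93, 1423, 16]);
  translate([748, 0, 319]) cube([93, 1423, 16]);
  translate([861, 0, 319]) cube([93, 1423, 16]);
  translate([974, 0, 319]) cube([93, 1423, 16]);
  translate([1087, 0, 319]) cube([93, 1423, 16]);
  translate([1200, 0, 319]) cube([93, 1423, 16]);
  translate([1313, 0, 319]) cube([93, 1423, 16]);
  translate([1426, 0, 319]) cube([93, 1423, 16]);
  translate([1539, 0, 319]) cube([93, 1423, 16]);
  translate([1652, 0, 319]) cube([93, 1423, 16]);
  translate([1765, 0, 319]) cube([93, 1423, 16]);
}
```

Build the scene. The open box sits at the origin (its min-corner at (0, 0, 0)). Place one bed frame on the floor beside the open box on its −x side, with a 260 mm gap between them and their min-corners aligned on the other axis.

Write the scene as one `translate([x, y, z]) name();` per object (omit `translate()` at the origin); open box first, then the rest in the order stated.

open_box();
translate([-2199, 0, 0]) bed_frame();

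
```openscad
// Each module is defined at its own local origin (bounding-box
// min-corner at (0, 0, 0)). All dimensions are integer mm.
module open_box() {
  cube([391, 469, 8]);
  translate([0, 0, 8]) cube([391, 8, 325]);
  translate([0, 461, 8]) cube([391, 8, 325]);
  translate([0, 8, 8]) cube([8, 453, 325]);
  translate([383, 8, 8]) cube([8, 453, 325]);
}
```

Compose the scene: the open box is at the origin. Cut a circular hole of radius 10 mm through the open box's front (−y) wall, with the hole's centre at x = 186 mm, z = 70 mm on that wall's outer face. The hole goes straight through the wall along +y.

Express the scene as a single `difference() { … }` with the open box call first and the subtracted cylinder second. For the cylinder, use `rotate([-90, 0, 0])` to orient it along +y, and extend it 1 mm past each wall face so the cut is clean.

difference() {
  open_box();
  translate([186, -1, 70]) rotate([-90, 0, 0]) cylinder(h = 10, r = 10);
}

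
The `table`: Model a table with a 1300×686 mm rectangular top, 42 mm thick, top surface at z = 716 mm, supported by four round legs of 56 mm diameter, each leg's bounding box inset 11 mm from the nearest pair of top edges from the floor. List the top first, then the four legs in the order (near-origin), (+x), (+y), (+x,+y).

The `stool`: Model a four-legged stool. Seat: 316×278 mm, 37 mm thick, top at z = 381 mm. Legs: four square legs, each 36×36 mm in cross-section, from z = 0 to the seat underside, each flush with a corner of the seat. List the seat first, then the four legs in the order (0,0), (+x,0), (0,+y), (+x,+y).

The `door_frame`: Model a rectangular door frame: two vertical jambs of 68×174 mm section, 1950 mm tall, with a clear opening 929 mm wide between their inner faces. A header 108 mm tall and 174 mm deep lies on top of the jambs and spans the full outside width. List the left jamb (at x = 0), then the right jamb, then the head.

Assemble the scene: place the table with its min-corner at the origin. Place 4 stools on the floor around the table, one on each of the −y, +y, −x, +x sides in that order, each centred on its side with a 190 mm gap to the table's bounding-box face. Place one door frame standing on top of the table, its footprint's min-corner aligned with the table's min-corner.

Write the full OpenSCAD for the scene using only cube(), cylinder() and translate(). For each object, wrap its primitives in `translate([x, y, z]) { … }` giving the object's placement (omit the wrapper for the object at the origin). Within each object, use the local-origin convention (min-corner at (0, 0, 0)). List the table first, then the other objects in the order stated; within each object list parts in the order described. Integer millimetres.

translate([0, 0, 674]) cube([1300, 686, 42]);
translate([39, 39, 0]) cylinder(h = 674, r = 28);
translate([1261, 39, 0]) cylinder(h = 674, r = 28);
translate([39, 647, 0]) cylinder(h = 674, r = 28);
translate([1261, 647, 0]) cylinder(h = 674, r = 28);
translate([492, -468, 0]) {
  translate([0, 0, 344]) cube([316, 278, 37]);
  cube([36, 36, 344]);
  translate([280, 0, 0]) cube([36, 36, 344]);
  translate([0, 242, 0]) cube([36, 36, 344]);
  translate([280, 242, 0]) cube([36, 36, 344]);
}
translate([492, 876, 0]) {
  translate([0, 0, 344]) cube([316, 278, 37]);
  cube([36, 36, 344]);
  translate([280, 0, 0]) cube([36, 36, 344]);
  translate([0, 242, 0]) cube([36, 36, 344]);
  translate([280, 242, 0]) cube([36, 36, 344]);
}
translate([-506, 204, 0]) {
  translate([0, 0, 344]) cube([316, 278, 37]);
  cube([36, 36, 344]);
  translate([280, 0, 0]) cube([36, 36, 344]);
  translate([0, 242, 0]) cube([36, 36, 344]);
  translate([280, 242, 0]) cube([36, 36, 344]);
}
translate([1490, 204, 0]) {
  translate([0, 0, 344]) cube([316, 278, 37]);
  cube([36, 36, 344]);
  translate([280, 0, 0]) cube([36, 36, 344]);
  translate([0, 242, 0]) cube([36, 36, 344]);
  translate([280, 242, 0]) cube([36, 36, 344]);
}
translate([0, 0, 716]) {
  cube([68, 174, 1950]);
  translate([997, 0, 0]) cube([68, 174, 1950]);
  translate([0, 0, 1950]) cube([1065, 174, 108]);
}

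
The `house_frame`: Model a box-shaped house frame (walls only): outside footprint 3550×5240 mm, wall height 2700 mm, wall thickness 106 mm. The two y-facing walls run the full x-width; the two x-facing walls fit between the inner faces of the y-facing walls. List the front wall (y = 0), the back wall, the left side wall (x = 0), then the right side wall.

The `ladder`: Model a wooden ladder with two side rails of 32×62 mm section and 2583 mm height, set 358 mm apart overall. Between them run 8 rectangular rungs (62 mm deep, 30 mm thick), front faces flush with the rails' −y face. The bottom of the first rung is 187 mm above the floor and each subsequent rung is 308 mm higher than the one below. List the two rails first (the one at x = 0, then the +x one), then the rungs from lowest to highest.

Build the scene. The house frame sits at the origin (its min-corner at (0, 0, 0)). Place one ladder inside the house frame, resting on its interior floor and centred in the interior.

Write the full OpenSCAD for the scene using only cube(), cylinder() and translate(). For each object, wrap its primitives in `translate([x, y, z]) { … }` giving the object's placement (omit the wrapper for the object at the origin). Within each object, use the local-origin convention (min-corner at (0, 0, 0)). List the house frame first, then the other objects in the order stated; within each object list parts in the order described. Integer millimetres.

cube([3550, 106, 2700]);
translate([0, 5134, 0]) cube([3550, 106, 2700]);
translate([0, 106, 0]) cube([106, 5028, 2700]);
translate([3444, 106, 0]) cube([106, 5028, 2700]);
translate([1596, 2589, 0]) {
  cube([32, 62, 2583]);
  translate([326, 0, 0]) cube([32, 62, 2583]);
  translate([32, 0, 187]) cube([294, 62, 30]);
  translate([32, 0, 495]) cube([294, 62, 30]);
  translate([32, 0, 803]) cube([294, 62, 30]);
  translate([32, 0, 1111]) cube([294, 62, 30]);
  translate([32, 0, 1419]) cube([294, 62, 30]);
  translate([32, 0, 1727]) cube([294, 62, 30]);
  translate([32, 0, 2035]) cube([294, 62, 30]);
  translate([32, 0, 2343]) cube([294, 62, 30]);
}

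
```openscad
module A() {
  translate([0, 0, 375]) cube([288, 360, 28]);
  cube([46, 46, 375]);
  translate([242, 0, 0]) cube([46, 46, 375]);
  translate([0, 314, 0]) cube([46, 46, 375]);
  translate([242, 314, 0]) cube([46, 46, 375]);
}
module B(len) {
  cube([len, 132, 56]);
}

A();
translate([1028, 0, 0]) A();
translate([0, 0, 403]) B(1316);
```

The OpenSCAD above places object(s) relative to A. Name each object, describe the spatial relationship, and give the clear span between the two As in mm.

A is a stool. B is a beam. A beam spans the tops of two stools. The clear span between the two stools is 740 mm.

Second stool starts at x = 1028; first ends at x = 288; clear span = 1028 − 288 = 740 mm.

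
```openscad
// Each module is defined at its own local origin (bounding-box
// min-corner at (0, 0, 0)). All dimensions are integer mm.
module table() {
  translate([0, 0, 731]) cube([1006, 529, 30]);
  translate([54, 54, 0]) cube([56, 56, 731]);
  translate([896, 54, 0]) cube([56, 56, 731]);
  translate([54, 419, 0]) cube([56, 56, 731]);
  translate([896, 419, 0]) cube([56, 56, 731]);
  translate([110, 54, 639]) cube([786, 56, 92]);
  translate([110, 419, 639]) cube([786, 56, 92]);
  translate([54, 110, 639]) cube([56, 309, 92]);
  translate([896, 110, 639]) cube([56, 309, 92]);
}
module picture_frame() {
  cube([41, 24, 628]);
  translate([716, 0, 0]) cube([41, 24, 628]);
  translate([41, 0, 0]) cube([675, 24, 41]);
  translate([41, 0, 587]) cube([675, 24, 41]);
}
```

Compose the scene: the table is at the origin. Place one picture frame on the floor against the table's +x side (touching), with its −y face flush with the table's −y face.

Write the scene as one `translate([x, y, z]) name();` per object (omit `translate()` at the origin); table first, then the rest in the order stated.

table();
translate([1006, 0, 0]) picture_frame();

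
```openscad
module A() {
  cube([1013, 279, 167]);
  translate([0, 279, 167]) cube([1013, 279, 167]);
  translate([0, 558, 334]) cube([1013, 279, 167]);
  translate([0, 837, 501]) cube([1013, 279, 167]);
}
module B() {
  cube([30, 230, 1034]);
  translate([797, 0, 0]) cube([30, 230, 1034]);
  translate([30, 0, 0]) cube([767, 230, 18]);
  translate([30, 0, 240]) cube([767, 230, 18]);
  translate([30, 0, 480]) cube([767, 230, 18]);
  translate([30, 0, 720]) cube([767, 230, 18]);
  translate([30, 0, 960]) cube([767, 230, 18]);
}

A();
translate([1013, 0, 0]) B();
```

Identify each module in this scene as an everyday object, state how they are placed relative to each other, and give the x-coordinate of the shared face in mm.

A is a staircase. B is a bookshelf. The bookshelf is against the staircase's +x side, with their −y faces flush. The x-coordinate of the shared face is 1013 mm.

The staircase's +x face and the bookshelf's −x face are both at x = 1013 mm.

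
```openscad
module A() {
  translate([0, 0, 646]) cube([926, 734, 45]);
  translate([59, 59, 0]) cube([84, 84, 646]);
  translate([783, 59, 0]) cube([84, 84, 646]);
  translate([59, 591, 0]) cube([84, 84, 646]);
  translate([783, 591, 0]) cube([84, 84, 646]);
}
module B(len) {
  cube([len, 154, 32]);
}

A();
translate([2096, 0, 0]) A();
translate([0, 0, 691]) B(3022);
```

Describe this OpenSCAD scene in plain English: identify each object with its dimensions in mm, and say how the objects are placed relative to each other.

A is a table with a 926×734 mm rectangular top, 45 mm thick, top surface at z = 691 mm, supported by four 84×84 mm square legs, each inset 59 mm from the nearest pair of top edges, running from the floor.

B is a rectangular beam 3022 mm long (x), 154 mm deep (y), 32 mm thick (z).

The beam spans the tops of two tables placed 1170 mm apart, resting at z = 691 mm.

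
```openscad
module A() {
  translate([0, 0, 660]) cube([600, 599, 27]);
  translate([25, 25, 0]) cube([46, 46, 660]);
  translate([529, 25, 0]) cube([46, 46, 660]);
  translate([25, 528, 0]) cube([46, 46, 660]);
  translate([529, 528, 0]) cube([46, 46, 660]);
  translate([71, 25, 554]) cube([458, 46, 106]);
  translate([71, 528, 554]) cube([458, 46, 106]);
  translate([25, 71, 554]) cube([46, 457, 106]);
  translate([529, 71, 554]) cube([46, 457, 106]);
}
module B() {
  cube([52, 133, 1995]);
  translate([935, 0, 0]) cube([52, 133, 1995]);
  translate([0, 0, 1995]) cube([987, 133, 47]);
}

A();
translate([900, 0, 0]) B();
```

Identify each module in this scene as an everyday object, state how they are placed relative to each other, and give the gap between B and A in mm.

The door frame's nearest face is 300 mm from the table's +x face.

A is a table. B is a door frame. The door frame is on the floor beside the table on its +x side. The gap between the door frame and the table is 300 mm.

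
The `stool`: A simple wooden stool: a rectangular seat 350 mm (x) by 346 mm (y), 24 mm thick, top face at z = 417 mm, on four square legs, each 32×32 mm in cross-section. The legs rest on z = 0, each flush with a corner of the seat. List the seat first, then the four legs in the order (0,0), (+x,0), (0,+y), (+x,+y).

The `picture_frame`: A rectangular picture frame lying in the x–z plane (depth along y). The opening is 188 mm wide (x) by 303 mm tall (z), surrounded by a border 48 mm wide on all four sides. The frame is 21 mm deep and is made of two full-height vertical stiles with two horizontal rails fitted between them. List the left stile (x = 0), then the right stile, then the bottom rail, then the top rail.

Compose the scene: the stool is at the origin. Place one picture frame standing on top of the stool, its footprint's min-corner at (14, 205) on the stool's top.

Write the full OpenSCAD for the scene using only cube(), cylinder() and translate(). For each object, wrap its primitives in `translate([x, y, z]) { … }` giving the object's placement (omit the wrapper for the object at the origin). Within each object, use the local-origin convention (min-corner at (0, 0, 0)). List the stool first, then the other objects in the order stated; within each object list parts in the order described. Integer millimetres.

translate([0, 0, 393]) cube([350, 346, 24]);
cube([32, 32, 393]);
translate([318, 0, 0]) cube([32, 32, 393]);
translate([0, 314, 0]) cube([32, 32, 393]);
translate([318, 314, 0]) cube([32, 32, 393]);
translate([14, 205, 417]) {
  cube([48, 21, 399]);
  translate([236, 0, 0]) cube([48, 21, 399]);
  translate([48, 0, 0]) cube([188, 21, 48]);
  translate([48, 0, 351]) cube([188, 21, 48]);
}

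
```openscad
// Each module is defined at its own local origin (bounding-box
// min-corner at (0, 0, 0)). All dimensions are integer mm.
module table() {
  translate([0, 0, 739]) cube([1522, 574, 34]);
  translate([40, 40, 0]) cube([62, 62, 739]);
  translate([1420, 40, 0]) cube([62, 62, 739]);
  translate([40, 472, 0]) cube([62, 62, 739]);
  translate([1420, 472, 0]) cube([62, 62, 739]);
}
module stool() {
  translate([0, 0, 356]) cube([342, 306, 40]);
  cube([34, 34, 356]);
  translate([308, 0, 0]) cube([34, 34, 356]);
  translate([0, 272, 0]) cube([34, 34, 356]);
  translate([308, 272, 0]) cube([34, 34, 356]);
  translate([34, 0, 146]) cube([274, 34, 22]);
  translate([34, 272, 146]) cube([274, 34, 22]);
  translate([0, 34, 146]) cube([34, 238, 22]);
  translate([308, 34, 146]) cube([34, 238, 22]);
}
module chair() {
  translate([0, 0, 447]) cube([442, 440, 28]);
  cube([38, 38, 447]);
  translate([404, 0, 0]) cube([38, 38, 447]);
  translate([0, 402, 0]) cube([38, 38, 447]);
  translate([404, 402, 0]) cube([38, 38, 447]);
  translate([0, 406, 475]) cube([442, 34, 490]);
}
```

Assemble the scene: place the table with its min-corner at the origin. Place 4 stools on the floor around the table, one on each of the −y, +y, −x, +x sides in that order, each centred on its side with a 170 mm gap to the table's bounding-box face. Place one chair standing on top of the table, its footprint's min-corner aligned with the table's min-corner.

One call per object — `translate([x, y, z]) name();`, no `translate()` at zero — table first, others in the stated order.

table();
translate([590, -476, 0]) stool();
translate([590, 744, 0]) stool();
translate([-512, 134, 0]) stool();
translate([1692, 134, 0]) stool();
translate([0, 0, 773]) chair();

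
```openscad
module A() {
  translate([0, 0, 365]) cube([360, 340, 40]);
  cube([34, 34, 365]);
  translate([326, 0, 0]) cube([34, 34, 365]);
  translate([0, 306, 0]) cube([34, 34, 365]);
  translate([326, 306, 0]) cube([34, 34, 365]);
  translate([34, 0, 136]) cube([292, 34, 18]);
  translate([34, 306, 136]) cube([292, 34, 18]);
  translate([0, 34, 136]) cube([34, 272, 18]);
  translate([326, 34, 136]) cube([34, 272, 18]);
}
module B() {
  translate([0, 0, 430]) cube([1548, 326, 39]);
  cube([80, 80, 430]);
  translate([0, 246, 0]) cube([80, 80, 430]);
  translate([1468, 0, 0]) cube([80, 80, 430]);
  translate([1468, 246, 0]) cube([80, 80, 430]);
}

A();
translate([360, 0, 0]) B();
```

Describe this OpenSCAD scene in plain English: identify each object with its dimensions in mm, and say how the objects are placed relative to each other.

A is a four-legged stool. The seat is a 360×340×40 mm slab whose top surface is at z = 405 mm; four square legs, each 34×34 mm in cross-section, run from the floor (z = 0) to the underside of the seat, each flush with a corner of the seat. Four stretchers, 34 mm wide and 18 mm tall, connect adjacent legs with their undersides at z = 136 mm, each running between the inner faces of the legs it joins and aligned with the legs' outer faces on the other axis.

B is a bench: a 1548×326 mm seat slab, 39 mm thick, top at z = 469 mm, on four 80×80 mm square legs flush with the seat corners and standing on z = 0.

The bench is against the stool's +x side, with their −y faces flush.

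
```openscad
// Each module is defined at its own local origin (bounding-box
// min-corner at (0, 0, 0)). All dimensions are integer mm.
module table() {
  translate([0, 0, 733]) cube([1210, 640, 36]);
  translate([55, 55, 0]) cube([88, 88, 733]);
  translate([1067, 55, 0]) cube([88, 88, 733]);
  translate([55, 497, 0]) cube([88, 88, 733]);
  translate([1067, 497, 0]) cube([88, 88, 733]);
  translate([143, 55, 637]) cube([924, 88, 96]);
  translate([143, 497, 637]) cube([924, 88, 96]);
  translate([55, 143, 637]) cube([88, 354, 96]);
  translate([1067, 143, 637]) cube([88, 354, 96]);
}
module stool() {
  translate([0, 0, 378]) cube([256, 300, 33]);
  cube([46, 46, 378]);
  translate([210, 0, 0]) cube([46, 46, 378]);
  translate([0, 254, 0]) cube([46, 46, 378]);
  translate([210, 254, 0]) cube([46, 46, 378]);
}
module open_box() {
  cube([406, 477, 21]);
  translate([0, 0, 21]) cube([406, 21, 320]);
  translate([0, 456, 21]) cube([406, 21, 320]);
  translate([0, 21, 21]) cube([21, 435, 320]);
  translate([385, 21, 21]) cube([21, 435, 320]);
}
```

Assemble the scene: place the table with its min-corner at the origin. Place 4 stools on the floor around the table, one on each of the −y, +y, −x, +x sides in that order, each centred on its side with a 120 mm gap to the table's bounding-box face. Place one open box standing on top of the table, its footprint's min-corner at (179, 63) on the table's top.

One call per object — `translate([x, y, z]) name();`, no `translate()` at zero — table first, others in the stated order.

table();
translate([477, -420, 0]) stool();
translate([477, 760, 0]) stool();
translate([-376, 170, 0]) stool();
translate([1330, 170, 0]) stool();
translate([179, 63, 769]) open_box();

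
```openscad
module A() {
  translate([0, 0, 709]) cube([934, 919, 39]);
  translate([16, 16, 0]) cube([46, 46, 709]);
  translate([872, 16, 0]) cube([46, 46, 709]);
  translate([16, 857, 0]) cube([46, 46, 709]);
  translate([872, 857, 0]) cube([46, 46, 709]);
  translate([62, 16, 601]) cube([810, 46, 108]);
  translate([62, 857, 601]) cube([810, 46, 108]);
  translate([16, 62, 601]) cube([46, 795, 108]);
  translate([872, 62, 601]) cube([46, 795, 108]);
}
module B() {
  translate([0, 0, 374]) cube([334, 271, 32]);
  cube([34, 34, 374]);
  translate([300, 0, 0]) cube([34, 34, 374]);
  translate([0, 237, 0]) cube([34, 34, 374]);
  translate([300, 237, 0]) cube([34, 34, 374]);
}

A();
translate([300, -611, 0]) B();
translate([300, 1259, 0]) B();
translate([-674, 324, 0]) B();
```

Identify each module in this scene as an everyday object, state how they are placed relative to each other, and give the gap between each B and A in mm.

A is a table. B is a stool. Three stools sit around the table at the −y, +y, −x sides. The gap between each stool and the table is 340 mm.

Each stool's nearest face is 340 mm from the table's bounding box.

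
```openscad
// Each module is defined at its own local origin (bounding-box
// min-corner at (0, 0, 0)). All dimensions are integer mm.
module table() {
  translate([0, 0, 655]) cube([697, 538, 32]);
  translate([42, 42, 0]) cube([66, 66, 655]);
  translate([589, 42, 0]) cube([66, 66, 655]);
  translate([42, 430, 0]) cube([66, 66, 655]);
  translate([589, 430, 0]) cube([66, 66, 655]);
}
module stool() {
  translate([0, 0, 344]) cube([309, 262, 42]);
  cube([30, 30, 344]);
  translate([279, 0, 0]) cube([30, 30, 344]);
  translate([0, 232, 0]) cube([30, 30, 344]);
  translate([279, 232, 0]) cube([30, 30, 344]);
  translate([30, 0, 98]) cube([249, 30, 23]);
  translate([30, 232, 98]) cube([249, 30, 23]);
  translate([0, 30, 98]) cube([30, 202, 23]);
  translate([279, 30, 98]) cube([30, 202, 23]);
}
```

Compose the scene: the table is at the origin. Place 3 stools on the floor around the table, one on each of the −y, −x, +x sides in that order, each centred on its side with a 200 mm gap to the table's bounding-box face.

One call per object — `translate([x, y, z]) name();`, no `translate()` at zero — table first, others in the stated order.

table();
translate([194, -462, 0]) stool();
translate([-509, 138, 0]) stool();
translate([897, 138, 0]) stool();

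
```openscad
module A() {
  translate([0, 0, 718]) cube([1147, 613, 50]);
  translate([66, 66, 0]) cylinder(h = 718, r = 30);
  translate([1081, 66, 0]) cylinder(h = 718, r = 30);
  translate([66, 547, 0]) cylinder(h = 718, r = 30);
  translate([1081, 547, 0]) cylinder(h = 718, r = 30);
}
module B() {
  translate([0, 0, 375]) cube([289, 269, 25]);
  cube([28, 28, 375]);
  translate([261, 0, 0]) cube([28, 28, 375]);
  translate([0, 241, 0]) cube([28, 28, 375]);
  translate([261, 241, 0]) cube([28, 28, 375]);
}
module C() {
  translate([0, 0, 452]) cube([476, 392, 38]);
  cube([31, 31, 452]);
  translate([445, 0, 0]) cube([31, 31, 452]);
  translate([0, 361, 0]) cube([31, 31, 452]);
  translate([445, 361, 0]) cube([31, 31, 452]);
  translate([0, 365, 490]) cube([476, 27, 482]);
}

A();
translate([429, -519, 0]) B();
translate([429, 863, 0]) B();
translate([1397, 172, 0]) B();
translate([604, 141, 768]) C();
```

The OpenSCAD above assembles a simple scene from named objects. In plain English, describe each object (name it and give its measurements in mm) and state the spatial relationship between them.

A is a table: top 1147 mm (x) × 613 mm (y), 50 mm thick, upper face at z = 768 mm, on four round legs of 60 mm diameter, each leg's bounding box inset 36 mm from the nearest pair of top edges, running from z = 0 to the bottom of the top.

B is a four-legged stool. The seat is a 289×269×25 mm slab whose top surface is at z = 400 mm; four square legs, each 28×28 mm in cross-section, run from the floor (z = 0) to the underside of the seat, each flush with a corner of the seat.

C is a chair. The seat is a 476×392×38 mm slab with its top at z = 490 mm, on four 31×31 mm corner legs (flush with the seat edges, standing on z = 0). A flat backrest 27 mm thick, 482 mm tall, spans the full seat width and rises from the seat top along its +y edge, rear face flush with the rear of the seat.

Three stools sit around the table at the −y, +y, +x sides. The chair is on top of the table.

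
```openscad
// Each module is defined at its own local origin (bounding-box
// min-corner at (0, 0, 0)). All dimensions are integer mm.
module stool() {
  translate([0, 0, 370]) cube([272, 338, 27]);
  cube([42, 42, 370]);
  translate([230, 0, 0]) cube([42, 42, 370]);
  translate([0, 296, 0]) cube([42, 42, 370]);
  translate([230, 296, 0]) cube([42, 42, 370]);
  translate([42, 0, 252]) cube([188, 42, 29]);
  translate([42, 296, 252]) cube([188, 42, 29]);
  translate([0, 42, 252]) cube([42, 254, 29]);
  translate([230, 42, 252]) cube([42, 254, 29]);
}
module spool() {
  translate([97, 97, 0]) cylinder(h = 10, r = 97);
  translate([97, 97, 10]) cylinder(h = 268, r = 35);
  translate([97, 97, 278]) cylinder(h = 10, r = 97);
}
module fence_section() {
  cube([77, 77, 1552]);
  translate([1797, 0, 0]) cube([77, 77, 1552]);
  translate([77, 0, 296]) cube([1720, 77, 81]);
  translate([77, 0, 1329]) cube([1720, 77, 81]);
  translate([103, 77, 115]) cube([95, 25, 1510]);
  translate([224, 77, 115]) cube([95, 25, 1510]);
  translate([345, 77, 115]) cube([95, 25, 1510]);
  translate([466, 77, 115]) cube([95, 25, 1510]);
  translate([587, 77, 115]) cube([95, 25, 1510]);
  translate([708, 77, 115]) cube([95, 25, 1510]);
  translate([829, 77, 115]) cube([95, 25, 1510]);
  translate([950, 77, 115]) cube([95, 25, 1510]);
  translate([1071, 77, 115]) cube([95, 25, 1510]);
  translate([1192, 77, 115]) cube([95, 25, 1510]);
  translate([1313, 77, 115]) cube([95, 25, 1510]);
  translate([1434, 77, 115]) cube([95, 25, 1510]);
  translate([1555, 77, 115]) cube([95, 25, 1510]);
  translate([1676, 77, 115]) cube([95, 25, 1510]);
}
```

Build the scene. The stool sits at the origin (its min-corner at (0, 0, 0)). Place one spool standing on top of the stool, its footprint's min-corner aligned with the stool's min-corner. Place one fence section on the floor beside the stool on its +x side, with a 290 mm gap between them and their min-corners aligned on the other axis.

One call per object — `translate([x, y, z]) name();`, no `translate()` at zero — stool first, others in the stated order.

stool();
translate([0, 0, 397]) spool();
translate([562, 0, 0]) fence_section();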